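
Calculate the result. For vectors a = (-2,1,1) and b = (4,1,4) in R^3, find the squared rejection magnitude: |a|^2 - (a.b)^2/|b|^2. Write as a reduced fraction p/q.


|a|^2 = (-2)^2 + 1^2 + 1^2 = 6
|b|^2 = 4^2 + 1^2 + 4^2 = 33
a . b = (-2)*4 + 1*1 + 1*4 = -3
(a.b)^2 = (-3)^2 = 9
|rej|^2 = 6 - 9/33
= (198 - 9)/33
= 189/33
In lowest terms: 63/11


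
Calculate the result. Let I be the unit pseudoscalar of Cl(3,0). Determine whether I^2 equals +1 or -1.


The pseudoscalar I = e1...e_n (product of all n generators) of Cl(p,q) satisfies I^2 = (-1)^(q + n(n-1)/2).
p = 3, q = 0, n = p + q = 3
n(n-1)/2 = 3 * 2 / 2 = 3
Exponent = q + n(n-1)/2 = 0 + 3 = 3
I^2 = (-1)^3 = -1


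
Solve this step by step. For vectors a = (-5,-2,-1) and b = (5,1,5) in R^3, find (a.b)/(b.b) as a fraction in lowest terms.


Projection coefficient = (a . b) / (b . b)
a . b = (-5)*5 + (-2)*1 + (-1)*5
= -25 + (-2) + (-5) = -32
b . b = 5^2 + 1^2 + 5^2
= 25 + 1 + 25 = 51
Coefficient = -32/51
In lowest terms: -32/51


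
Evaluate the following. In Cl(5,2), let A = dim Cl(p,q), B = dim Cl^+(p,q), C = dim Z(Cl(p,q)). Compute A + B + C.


n = 5 + 2 = 7
Total dim = 2^7 = 128
Even subalgebra dim = 2^6 = 64
n is odd, so center dim = 2
Sum = 128 + 64 + 2 = 194


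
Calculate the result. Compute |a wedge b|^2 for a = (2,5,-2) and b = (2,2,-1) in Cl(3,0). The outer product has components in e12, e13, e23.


a wedge b = (a1*b2 - a2*b1)*e12 + (a1*b3 - a3*b1)*e13 + (a2*b3 - a3*b2)*e23
e12 coeff: 2*2 - 5*2 = 4 - 10 = -6
e13 coeff: 2*(-1) - (-2)*2 = -2 - (-4) = 2
e23 coeff: 5*(-1) - (-2)*2 = -5 - (-4) = -1
|a wedge b|^2 = (-6)^2 + 2^2 + (-1)^2
= 36 + 4 + 1
= 41


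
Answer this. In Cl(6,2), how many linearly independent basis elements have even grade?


Even subalgebra dimension = 2^(n-1)
n = 6 + 2 = 8
2^(8 - 1) = 2^7 = 128
Verification: sum of C(8,k) for even k = 1 + 28 + 70 + 28 + 1 = 128
Result = 128


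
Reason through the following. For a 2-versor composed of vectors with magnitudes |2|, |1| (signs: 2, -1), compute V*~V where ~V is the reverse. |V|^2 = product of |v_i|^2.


Each vector v_i has |v_i|^2 = s_i^2
Squared scales: 2^2 = 4, (-1)^2 = 1
|V|^2 = 4 * 1
= 4


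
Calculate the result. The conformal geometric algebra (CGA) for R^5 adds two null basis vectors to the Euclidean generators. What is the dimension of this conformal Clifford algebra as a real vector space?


The conformal model of R^5 uses Cl(6,1): the 5 Euclidean generators plus two extra orthogonal generators e+ (e+^2 = +1) and e- (e-^2 = -1), from which the null vectors e0, einf are built.
Number of generators m = 5 + 2 = 7.
dim Cl(p,q) = 2^m = 2^7 = 128


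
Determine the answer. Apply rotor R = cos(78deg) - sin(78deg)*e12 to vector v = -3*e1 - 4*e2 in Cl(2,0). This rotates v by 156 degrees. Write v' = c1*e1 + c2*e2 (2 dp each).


Rotor R = cos(78deg) - sin(78deg)*e12
Rotation angle theta = 2 * 78 = 156 degrees
v' = R*v*~R rotates v by theta.
cos(156deg) = -0.9135, sin(156deg) = 0.4067
v'_1 = -3*cos(156deg) - (-4)*sin(156deg)
= -3*(-0.9135) - (-4)*0.4067
= 4.37
v'_2 = -3*sin(156deg) + (-4)*cos(156deg)
= -3*0.4067 + (-4)*(-0.9135)
= 2.43
v' = 4.37*e1 + 2.43*e2


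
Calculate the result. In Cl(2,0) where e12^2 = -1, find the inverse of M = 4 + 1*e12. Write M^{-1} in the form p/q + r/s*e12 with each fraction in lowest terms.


M = 4 + 1*e12, where e12^2 = -1.
Since M commutes with its reverse ~M = a - b*e12, M * ~M = a^2 - b^2*e12^2 = a^2 + b^2.
So M^{-1} = ~M / (a^2 + b^2) = (a - b*e12)/(a^2 + b^2).
a^2 + b^2 = 16 + 1 = 17
Scalar part = 4/17 = 4/17
Bivector coeff = -1/17 = -1/17
M^{-1} = 4/17 - 1/17*e12


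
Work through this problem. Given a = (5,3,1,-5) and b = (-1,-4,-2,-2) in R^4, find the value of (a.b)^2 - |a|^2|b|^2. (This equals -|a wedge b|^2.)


a . b = 5*(-1) + 3*(-4) + 1*(-2) + (-5)*(-2)
= -5 + (-12) + (-2) + 10 = -9
|a|^2 = 5^2 + 3^2 + 1^2 + (-5)^2 = 60
|b|^2 = (-1)^2 + (-4)^2 + (-2)^2 + (-2)^2 = 25
(a.b)^2 = (-9)^2 = 81
|a|^2 * |b|^2 = 60 * 25 = 1500
Result = 81 - 1500 = -1419


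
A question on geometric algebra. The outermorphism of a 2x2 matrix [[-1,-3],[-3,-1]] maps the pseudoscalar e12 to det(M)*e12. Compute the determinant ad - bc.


The outermorphism of a linear map f sends e1^e2 to f(e1)^f(e2).
f(e1) = -1*e1 - 3*e2
f(e2) = -3*e1 - 1*e2
f(e1) ^ f(e2) = (-1*e1 - 3*e2) ^ (-3*e1 - 1*e2)
= (-1)*(-1)*e12 + (-3)*(-3)*e21
= (1 - 9)*e12
= -8*e12
Coefficient = -8


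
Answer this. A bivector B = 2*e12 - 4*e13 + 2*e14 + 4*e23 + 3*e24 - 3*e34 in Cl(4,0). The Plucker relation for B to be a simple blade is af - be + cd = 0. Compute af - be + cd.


Plucker relation: af - be + cd
a*f = 2*(-3) = -6
b*e = (-4)*3 = -12
c*d = 2*4 = 8
af - be + cd = -6 - (-12) + 8
= 14


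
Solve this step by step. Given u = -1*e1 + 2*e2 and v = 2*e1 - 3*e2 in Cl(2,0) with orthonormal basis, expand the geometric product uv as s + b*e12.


Expand: (-1*e1 + 2*e2)(2*e1 - 3*e2)
= (-1)*2*e1e1 + (-1)*(-3)*e1e2 + 2*2*e2e1 + 2*(-3)*e2e2
Using e1^2 = e2^2 = 1, e2e1 = -e1e2:
Scalar part s = (-1)*2 + 2*(-3) = -2 + (-6) = -8
Bivector part b = (-1)*(-3) - 2*2 = 3 - 4 = -1
uv = -8 - 1*e12


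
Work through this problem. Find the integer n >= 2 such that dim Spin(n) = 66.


dim Spin(n) = dim so(n) = n(n-1)/2.
Solve n(n-1)/2 = 66, i.e. n^2 - n - 132 = 0.
Discriminant = 1 + 8*66 = 529
n = (1 + sqrt(529))/2 = (1 + 23)/2 = 12


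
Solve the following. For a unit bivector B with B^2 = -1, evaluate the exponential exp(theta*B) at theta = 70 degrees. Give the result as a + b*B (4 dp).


For a unit bivector B with B^2 = -1, the exponential series gives
e^(theta*B) = cos(theta) + sin(theta)*B (the GA analogue of Euler's formula).
theta = 70 degrees = 1.22173 rad
cos(70 deg) = 0.3420
sin(70 deg) = 0.9397
exp(theta*B) = 0.3420 + 0.9397*B


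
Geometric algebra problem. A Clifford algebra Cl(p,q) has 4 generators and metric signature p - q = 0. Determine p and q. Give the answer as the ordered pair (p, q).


We need p + q = 4 and p - q = 0.
Adding: 2p = 4 + 0 = 4, so p = 2.
Then q = 4 - 2 = 2.
(p, q) = (2, 2)


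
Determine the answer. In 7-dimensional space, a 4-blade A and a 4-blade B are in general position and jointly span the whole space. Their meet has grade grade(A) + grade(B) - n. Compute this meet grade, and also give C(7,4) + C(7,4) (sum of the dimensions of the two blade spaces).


Meet grade = grade(A) + grade(B) - n
= 4 + 4 - 7 = 1
C(7,4) = 35
C(7,4) = 35
dim_A + dim_B = 35 + 35 = 70


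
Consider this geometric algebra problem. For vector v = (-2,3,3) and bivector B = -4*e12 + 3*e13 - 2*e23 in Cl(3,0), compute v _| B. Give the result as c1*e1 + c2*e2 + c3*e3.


Left contraction v _| B = <vB>_1 (grade-1 part of the geometric product vB).
Using e1_|e12 = e2, e2_|e12 = -e1, e1_|e13 = e3, e3_|e13 = -e1, e2_|e23 = e3, e3_|e23 = -e2:
e1 coeff: -v2*b12 - v3*b13 = -(3)*(-4) - (3)*(3) = 3
e2 coeff: v1*b12 - v3*b23 = (-2)*(-4) - (3)*(-2) = 14
e3 coeff: v1*b13 + v2*b23 = (-2)*(3) + (3)*(-2) = -12
v _| B = 3*e1 + 14*e2 - 12*e3


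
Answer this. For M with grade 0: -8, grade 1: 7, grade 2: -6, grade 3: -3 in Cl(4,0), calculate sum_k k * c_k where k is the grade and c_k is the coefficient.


Grade-weighted sum = sum of grade_k * coefficient_k
0*(-8) = 0
1*7 = 7
2*(-6) = -12
3*(-3) = -9
Total = 0 + 7 + (-12) + (-9) = -14


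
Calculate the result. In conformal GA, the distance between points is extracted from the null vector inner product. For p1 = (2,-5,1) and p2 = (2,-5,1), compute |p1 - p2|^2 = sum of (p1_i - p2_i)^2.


p1 - p2 = (0, 0, 0)
|p1 - p2|^2 = 0^2 + 0^2 + 0^2
= 0 + 0 + 0
= 0


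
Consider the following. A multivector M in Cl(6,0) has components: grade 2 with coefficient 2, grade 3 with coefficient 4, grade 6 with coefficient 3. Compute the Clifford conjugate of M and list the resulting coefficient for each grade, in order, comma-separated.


Clifford conjugate sign for grade k: (-1)^(k(k+1)/2)
Grade 2: (-1)^(2*3/2) = (-1)^3 = -1, coeff 2 -> -2
Grade 3: (-1)^(3*4/2) = (-1)^6 = 1, coeff 4 -> 4
Grade 6: (-1)^(6*7/2) = (-1)^21 = -1, coeff 3 -> -3
Conjugated coefficients: -2, 4, -3


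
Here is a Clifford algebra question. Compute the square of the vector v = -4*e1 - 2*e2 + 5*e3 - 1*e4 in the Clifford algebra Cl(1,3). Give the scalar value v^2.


v^2 = sum of c_i^2 * e_i^2
Positive signature terms (e_i^2 = +1): (-4)^2 = 16
Negative signature terms (e_j^2 = -1): (-2)^2 + 5^2 + (-1)^2 = 30
v^2 = 16 - 30 = -14


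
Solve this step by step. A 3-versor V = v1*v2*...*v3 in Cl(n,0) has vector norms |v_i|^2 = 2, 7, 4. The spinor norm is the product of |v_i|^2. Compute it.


Spinor norm N(V) = |v1|^2 * |v2|^2 * ... * |v3|^2
= 2 * 7 * 4
Running product: 2, 14, 56
N(V) = 56


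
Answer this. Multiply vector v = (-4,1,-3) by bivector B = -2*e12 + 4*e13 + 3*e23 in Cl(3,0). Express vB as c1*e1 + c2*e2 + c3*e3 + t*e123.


vB has grade-1 (vector) and grade-3 (trivector) parts: vB = (v _| B) + (v ^ B).
Vector part <vB>_1:
  e1: -v2*b12 - v3*b13 = -(1)*(-2) - (-3)*(4) = 14
  e2: v1*b12 - v3*b23 = (-4)*(-2) - (-3)*(3) = 17
  e3: v1*b13 + v2*b23 = (-4)*(4) + (1)*(3) = -13
Trivector part <vB>_3:
  e123: v1*b23 - v2*b13 + v3*b12 = (-4)*(3) - (1)*(4) + (-3)*(-2) = -10
vB = 14*e1 + 17*e2 - 13*e3 - 10*e123


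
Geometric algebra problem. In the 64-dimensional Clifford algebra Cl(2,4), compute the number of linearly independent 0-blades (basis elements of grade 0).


Number of grade-k basis blades in Cl(p,q) with n = p + q is C(n, k).
n = 2 + 4 = 6
C(6, 0) = 6! / (0! * 6!)
= 720 / (1 * 720)
= 1


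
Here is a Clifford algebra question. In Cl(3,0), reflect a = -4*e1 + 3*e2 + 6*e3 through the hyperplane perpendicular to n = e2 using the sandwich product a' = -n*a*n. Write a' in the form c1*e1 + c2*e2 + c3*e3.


Reflection formula: a' = -n*a*n, with n = e2 (unit vector, n^2 = 1).
For reflection through hyperplane perp to e2:
The component along e2 flips sign, others stay.
a = (-4, 3, 6)
a' = (-4, -3, 6)
a' = -4*e1 - 3*e2 + 6*e3


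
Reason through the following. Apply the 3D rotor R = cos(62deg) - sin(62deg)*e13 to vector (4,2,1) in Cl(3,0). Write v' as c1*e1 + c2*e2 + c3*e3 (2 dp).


Rotor R = cos(62deg) - sin(62deg)*e13
Rotation angle theta = 2 * 62 = 124 degrees in the e13 plane (e1 -> e3).
The component perpendicular to the plane (e2) is invariant: v'_2 = v2 = 2.00
cos(124deg) = -0.5592, sin(124deg) = 0.8290
v'_1 = v1*cos(theta) - v3*sin(theta) = 4*(-0.5592) - 1*0.8290 = -3.07
v'_3 = v1*sin(theta) + v3*cos(theta) = 4*0.8290 + 1*(-0.5592) = 2.76
v' = -3.07*e1 + 2.00*e2 + 2.76*e3


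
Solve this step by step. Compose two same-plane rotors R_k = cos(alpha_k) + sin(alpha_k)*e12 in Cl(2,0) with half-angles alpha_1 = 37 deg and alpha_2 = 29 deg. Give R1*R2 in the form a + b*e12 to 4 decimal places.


Same-plane rotors commute and their half-angles add:
R1*R2 = cos(a1 + a2) + sin(a1 + a2)*e12.
a1 + a2 = 37 + 29 = 66 deg
cos(66 deg) = 0.4067
sin(66 deg) = 0.9135
R1*R2 = 0.4067 + 0.9135*e12


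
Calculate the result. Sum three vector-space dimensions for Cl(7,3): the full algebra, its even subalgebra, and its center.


n = 7 + 3 = 10
Total dim = 2^10 = 1024
Even subalgebra dim = 2^9 = 512
n is even, so center dim = 1
Sum = 1024 + 512 + 1 = 1537


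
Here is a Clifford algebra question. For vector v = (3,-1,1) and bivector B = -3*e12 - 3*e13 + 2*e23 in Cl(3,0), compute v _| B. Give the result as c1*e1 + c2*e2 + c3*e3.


Left contraction v _| B = <vB>_1 (grade-1 part of the geometric product vB).
Using e1_|e12 = e2, e2_|e12 = -e1, e1_|e13 = e3, e3_|e13 = -e1, e2_|e23 = e3, e3_|e23 = -e2:
e1 coeff: -v2*b12 - v3*b13 = -(-1)*(-3) - (1)*(-3) = 0
e2 coeff: v1*b12 - v3*b23 = (3)*(-3) - (1)*(2) = -11
e3 coeff: v1*b13 + v2*b23 = (3)*(-3) + (-1)*(2) = -11
v _| B = 0*e1 - 11*e2 - 11*e3


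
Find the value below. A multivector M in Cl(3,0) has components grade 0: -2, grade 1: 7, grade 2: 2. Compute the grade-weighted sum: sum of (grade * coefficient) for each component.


Grade-weighted sum = sum of grade_k * coefficient_k
0*(-2) = 0
1*7 = 7
2*2 = 4
Total = 0 + 7 + 4 = 11


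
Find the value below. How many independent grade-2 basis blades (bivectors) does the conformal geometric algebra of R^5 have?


The conformal model of R^5 uses Cl(6,1) with m = 5 + 2 = 7 generators.
Number of grade-2 blades = C(m, 2) = C(7, 2)
= 7*6/2 = 21


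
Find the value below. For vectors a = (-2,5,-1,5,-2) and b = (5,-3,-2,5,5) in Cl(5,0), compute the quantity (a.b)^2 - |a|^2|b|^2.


a . b = (-2)*5 + 5*(-3) + (-1)*(-2) + 5*5 + (-2)*5
= -10 + (-15) + 2 + 25 + (-10) = -8
|a|^2 = (-2)^2 + 5^2 + (-1)^2 + 5^2 + (-2)^2 = 59
|b|^2 = 5^2 + (-3)^2 + (-2)^2 + 5^2 + 5^2 = 88
(a.b)^2 = (-8)^2 = 64
|a|^2 * |b|^2 = 59 * 88 = 5192
Result = 64 - 5192 = -5128


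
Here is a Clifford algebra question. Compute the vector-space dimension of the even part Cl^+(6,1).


Even subalgebra dimension = 2^(n-1)
n = 6 + 1 = 7
2^(7 - 1) = 2^6 = 64
Verification: sum of C(7,k) for even k = 1 + 21 + 35 + 7 = 64
Result = 64


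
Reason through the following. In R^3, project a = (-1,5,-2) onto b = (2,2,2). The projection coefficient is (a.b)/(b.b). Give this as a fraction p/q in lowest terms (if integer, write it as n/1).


Projection coefficient = (a . b) / (b . b)
a . b = (-1)*2 + 5*2 + (-2)*2
= -2 + 10 + (-4) = 4
b . b = 2^2 + 2^2 + 2^2
= 4 + 4 + 4 = 12
Coefficient = 4/12
In lowest terms: 1/3


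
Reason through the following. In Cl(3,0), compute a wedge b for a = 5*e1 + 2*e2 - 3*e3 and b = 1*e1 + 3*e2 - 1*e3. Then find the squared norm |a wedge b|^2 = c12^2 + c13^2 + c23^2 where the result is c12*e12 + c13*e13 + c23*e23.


a wedge b = (a1*b2 - a2*b1)*e12 + (a1*b3 - a3*b1)*e13 + (a2*b3 - a3*b2)*e23
e12 coeff: 5*3 - 2*1 = 15 - 2 = 13
e13 coeff: 5*(-1) - (-3)*1 = -5 - (-3) = -2
e23 coeff: 2*(-1) - (-3)*3 = -2 - (-9) = 7
|a wedge b|^2 = 13^2 + (-2)^2 + 7^2
= 169 + 4 + 49
= 222


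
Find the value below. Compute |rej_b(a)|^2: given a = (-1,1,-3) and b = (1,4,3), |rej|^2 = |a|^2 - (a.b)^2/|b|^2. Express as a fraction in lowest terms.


|a|^2 = (-1)^2 + 1^2 + (-3)^2 = 11
|b|^2 = 1^2 + 4^2 + 3^2 = 26
a . b = (-1)*1 + 1*4 + (-3)*3 = -6
(a.b)^2 = (-6)^2 = 36
|rej|^2 = 11 - 36/26
= (286 - 36)/26
= 250/26
In lowest terms: 125/13


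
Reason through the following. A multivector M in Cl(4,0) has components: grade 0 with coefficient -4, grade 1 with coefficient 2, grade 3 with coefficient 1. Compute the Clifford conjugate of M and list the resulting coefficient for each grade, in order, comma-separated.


Clifford conjugate sign for grade k: (-1)^(k(k+1)/2)
Grade 0: (-1)^(0*1/2) = (-1)^0 = 1, coeff -4 -> -4
Grade 1: (-1)^(1*2/2) = (-1)^1 = -1, coeff 2 -> -2
Grade 3: (-1)^(3*4/2) = (-1)^6 = 1, coeff 1 -> 1
Conjugated coefficients: -4, -2, 1


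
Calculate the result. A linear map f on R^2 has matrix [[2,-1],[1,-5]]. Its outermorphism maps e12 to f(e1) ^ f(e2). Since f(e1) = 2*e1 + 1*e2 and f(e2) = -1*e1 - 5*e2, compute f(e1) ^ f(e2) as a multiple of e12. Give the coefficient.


The outermorphism of a linear map f sends e1^e2 to f(e1)^f(e2).
f(e1) = 2*e1 + 1*e2
f(e2) = -1*e1 - 5*e2
f(e1) ^ f(e2) = (2*e1 + 1*e2) ^ (-1*e1 - 5*e2)
= 2*(-5)*e12 + 1*(-1)*e21
= (-10 - (-1))*e12
= -9*e12
Coefficient = -9


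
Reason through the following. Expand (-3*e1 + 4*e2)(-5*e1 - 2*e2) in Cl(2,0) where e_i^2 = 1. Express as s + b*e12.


Expand: (-3*e1 + 4*e2)(-5*e1 - 2*e2)
= (-3)*(-5)*e1e1 + (-3)*(-2)*e1e2 + 4*(-5)*e2e1 + 4*(-2)*e2e2
Using e1^2 = e2^2 = 1, e2e1 = -e1e2:
Scalar part s = (-3)*(-5) + 4*(-2) = 15 + (-8) = 7
Bivector part b = (-3)*(-2) - 4*(-5) = 6 - (-20) = 26
uv = 7 + 26*e12


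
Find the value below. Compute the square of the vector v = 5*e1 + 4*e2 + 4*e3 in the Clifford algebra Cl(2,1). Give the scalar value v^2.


v^2 = sum of c_i^2 * e_i^2
Positive signature terms (e_i^2 = +1): 5^2 + 4^2 = 41
Negative signature terms (e_j^2 = -1): 4^2 = 16
v^2 = 41 - 16 = 25


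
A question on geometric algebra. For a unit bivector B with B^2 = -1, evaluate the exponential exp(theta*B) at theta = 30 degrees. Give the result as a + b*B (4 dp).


For a unit bivector B with B^2 = -1, the exponential series gives
e^(theta*B) = cos(theta) + sin(theta)*B (the GA analogue of Euler's formula).
theta = 30 degrees = 0.523599 rad
cos(30 deg) = 0.8660
sin(30 deg) = 0.5000
exp(theta*B) = 0.8660 + 0.5000*B


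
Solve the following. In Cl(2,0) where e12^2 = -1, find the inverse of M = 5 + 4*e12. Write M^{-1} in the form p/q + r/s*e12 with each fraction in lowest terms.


M = 5 + 4*e12, where e12^2 = -1.
Since M commutes with its reverse ~M = a - b*e12, M * ~M = a^2 - b^2*e12^2 = a^2 + b^2.
So M^{-1} = ~M / (a^2 + b^2) = (a - b*e12)/(a^2 + b^2).
a^2 + b^2 = 25 + 16 = 41
Scalar part = 5/41 = 5/41
Bivector coeff = -4/41 = -4/41
M^{-1} = 5/41 - 4/41*e12


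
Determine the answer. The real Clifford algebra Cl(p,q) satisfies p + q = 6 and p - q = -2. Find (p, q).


We need p + q = 6 and p - q = -2.
Adding: 2p = 6 + (-2) = 4, so p = 2.
Then q = 6 - 2 = 4.
(p, q) = (2, 4)


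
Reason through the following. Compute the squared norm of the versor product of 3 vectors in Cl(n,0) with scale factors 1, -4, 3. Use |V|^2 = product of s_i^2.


Each vector v_i has |v_i|^2 = s_i^2
Squared scales: 1^2 = 1, (-4)^2 = 16, 3^2 = 9
|V|^2 = 1 * 16 * 9
= 144


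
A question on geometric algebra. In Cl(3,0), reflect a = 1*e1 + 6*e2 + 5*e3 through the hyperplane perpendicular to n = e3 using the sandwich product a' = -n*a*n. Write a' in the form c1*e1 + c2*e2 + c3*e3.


Reflection formula: a' = -n*a*n, with n = e3 (unit vector, n^2 = 1).
For reflection through hyperplane perp to e3:
The component along e3 flips sign, others stay.
a = (1, 6, 5)
a' = (1, 6, -5)
a' = 1*e1 + 6*e2 - 5*e3


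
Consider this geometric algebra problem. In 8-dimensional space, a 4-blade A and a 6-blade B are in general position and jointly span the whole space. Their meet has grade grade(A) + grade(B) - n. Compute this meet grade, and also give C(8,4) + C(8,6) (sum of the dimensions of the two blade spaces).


Meet grade = grade(A) + grade(B) - n
= 4 + 6 - 8 = 2
C(8,4) = 70
C(8,6) = 28
dim_A + dim_B = 70 + 28 = 98


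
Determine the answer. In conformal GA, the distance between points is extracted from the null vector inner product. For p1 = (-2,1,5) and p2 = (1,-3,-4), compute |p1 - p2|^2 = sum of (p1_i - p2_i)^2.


p1 - p2 = (-3, 4, 9)
|p1 - p2|^2 = (-3)^2 + 4^2 + 9^2
= 9 + 16 + 81
= 106


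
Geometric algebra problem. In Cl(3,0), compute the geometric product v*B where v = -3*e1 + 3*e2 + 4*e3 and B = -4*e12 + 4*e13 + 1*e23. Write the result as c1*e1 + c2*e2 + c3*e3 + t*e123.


vB has grade-1 (vector) and grade-3 (trivector) parts: vB = (v _| B) + (v ^ B).
Vector part <vB>_1:
  e1: -v2*b12 - v3*b13 = -(3)*(-4) - (4)*(4) = -4
  e2: v1*b12 - v3*b23 = (-3)*(-4) - (4)*(1) = 8
  e3: v1*b13 + v2*b23 = (-3)*(4) + (3)*(1) = -9
Trivector part <vB>_3:
  e123: v1*b23 - v2*b13 + v3*b12 = (-3)*(1) - (3)*(4) + (4)*(-4) = -31
vB = -4*e1 + 8*e2 - 9*e3 - 31*e123


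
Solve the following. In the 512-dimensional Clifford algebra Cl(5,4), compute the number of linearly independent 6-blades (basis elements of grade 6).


Number of grade-k basis blades in Cl(p,q) with n = p + q is C(n, k).
n = 5 + 4 = 9
C(9, 6) = 9! / (6! * 3!)
= 362880 / (720 * 6)
= 84


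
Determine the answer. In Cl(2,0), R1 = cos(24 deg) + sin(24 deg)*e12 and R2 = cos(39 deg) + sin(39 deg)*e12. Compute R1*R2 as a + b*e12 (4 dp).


Same-plane rotors commute and their half-angles add:
R1*R2 = cos(a1 + a2) + sin(a1 + a2)*e12.
a1 + a2 = 24 + 39 = 63 deg
cos(63 deg) = 0.4540
sin(63 deg) = 0.8910
R1*R2 = 0.4540 + 0.8910*e12


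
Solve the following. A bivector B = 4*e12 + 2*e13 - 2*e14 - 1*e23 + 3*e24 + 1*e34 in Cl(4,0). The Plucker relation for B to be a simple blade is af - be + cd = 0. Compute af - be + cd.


Plucker relation: af - be + cd
a*f = 4*1 = 4
b*e = 2*3 = 6
c*d = (-2)*(-1) = 2
af - be + cd = 4 - 6 + 2
= 0


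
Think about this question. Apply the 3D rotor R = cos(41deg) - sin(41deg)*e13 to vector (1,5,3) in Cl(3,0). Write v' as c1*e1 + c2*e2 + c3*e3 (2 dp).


Rotor R = cos(41deg) - sin(41deg)*e13
Rotation angle theta = 2 * 41 = 82 degrees in the e13 plane (e1 -> e3).
The component perpendicular to the plane (e2) is invariant: v'_2 = v2 = 5.00
cos(82deg) = 0.1392, sin(82deg) = 0.9903
v'_1 = v1*cos(theta) - v3*sin(theta) = 1*0.1392 - 3*0.9903 = -2.83
v'_3 = v1*sin(theta) + v3*cos(theta) = 1*0.9903 + 3*0.1392 = 1.41
v' = -2.83*e1 + 5.00*e2 + 1.41*e3


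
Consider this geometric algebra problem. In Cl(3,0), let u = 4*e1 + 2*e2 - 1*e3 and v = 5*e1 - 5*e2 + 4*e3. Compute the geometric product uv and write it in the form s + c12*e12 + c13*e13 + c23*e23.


In Cl(3,0): e_i^2 = 1, e_ie_j = -e_je_i for i != j.
Scalar part = u . v = 4*5 + 2*(-5) + (-1)*4
= 20 + (-10) + (-4) = 6
e12 coeff = 4*(-5) - 2*5 = -20 - 10 = -30
e13 coeff = 4*4 - (-1)*5 = 16 - (-5) = 21
e23 coeff = 2*4 - (-1)*(-5) = 8 - 5 = 3
uv = 6 - 30*e12 + 21*e13 + 3*e23


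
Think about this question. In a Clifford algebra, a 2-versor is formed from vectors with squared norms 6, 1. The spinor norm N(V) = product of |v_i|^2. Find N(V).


Spinor norm N(V) = |v1|^2 * |v2|^2 * ... * |v2|^2
= 6 * 1
Running product: 6, 6
N(V) = 6


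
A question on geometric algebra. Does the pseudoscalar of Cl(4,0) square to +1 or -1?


The pseudoscalar I = e1...e_n (product of all n generators) of Cl(p,q) satisfies I^2 = (-1)^(q + n(n-1)/2).
p = 4, q = 0, n = p + q = 4
n(n-1)/2 = 4 * 3 / 2 = 6
Exponent = q + n(n-1)/2 = 0 + 6 = 6
I^2 = (-1)^6 = +1


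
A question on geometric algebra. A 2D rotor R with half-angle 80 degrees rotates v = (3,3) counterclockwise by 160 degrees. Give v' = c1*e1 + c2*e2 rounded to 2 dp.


Rotor R = cos(80deg) - sin(80deg)*e12
Rotation angle theta = 2 * 80 = 160 degrees
v' = R*v*~R rotates v by theta.
cos(160deg) = -0.9397, sin(160deg) = 0.3420
v'_1 = 3*cos(160deg) - 3*sin(160deg)
= 3*(-0.9397) - 3*0.3420
= -3.85
v'_2 = 3*sin(160deg) + 3*cos(160deg)
= 3*0.3420 + 3*(-0.9397)
= -1.79
v' = -3.85*e1 - 1.79*e2


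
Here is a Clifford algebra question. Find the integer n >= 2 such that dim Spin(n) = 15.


dim Spin(n) = dim so(n) = n(n-1)/2.
Solve n(n-1)/2 = 15, i.e. n^2 - n - 30 = 0.
Discriminant = 1 + 8*15 = 121
n = (1 + sqrt(121))/2 = (1 + 11)/2 = 6


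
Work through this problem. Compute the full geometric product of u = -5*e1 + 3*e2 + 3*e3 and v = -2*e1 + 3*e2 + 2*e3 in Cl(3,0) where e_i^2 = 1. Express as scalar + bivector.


In Cl(3,0): e_i^2 = 1, e_ie_j = -e_je_i for i != j.
Scalar part = u . v = (-5)*(-2) + 3*3 + 3*2
= 10 + 9 + 6 = 25
e12 coeff = (-5)*3 - 3*(-2) = -15 - (-6) = -9
e13 coeff = (-5)*2 - 3*(-2) = -10 - (-6) = -4
e23 coeff = 3*2 - 3*3 = 6 - 9 = -3
uv = 25 - 9*e12 - 4*e13 - 3*e23


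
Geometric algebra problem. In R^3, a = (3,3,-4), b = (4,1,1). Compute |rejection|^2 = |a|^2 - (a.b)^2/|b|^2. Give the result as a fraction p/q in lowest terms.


|a|^2 = 3^2 + 3^2 + (-4)^2 = 34
|b|^2 = 4^2 + 1^2 + 1^2 = 18
a . b = 3*4 + 3*1 + (-4)*1 = 11
(a.b)^2 = 11^2 = 121
|rej|^2 = 34 - 121/18
= (612 - 121)/18
= 491/18
In lowest terms: 491/18


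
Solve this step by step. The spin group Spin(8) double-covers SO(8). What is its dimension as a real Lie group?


Spin(n) double-covers SO(n); both have Lie algebra so(n) of dimension n(n-1)/2.
n = 8
n(n-1) = 8 * 7 = 56
dim Spin(8) = 56/2 = 28


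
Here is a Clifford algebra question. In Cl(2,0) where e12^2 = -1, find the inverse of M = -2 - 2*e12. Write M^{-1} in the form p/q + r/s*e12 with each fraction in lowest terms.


M = -2 - 2*e12, where e12^2 = -1.
Since M commutes with its reverse ~M = a - b*e12, M * ~M = a^2 - b^2*e12^2 = a^2 + b^2.
So M^{-1} = ~M / (a^2 + b^2) = (a - b*e12)/(a^2 + b^2).
a^2 + b^2 = 4 + 4 = 8
Scalar part = -2/8 = -1/4
Bivector coeff = 2/8 = 1/4
M^{-1} = -1/4 + 1/4*e12


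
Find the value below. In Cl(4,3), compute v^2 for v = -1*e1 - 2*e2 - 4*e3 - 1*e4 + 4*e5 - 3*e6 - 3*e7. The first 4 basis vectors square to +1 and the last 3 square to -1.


v^2 = sum of c_i^2 * e_i^2
Positive signature terms (e_i^2 = +1): (-1)^2 + (-2)^2 + (-4)^2 + (-1)^2 = 22
Negative signature terms (e_j^2 = -1): 4^2 + (-3)^2 + (-3)^2 = 34
v^2 = 22 - 34 = -12


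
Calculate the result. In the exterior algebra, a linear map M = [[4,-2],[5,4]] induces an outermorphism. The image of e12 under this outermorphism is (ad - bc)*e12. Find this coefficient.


The outermorphism of a linear map f sends e1^e2 to f(e1)^f(e2).
f(e1) = 4*e1 + 5*e2
f(e2) = -2*e1 + 4*e2
f(e1) ^ f(e2) = (4*e1 + 5*e2) ^ (-2*e1 + 4*e2)
= 4*4*e12 + 5*(-2)*e21
= (16 - (-10))*e12
= 26*e12
Coefficient = 26


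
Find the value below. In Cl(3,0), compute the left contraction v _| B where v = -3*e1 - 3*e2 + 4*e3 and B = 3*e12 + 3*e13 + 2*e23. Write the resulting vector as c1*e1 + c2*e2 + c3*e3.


Left contraction v _| B = <vB>_1 (grade-1 part of the geometric product vB).
Using e1_|e12 = e2, e2_|e12 = -e1, e1_|e13 = e3, e3_|e13 = -e1, e2_|e23 = e3, e3_|e23 = -e2:
e1 coeff: -v2*b12 - v3*b13 = -(-3)*(3) - (4)*(3) = -3
e2 coeff: v1*b12 - v3*b23 = (-3)*(3) - (4)*(2) = -17
e3 coeff: v1*b13 + v2*b23 = (-3)*(3) + (-3)*(2) = -15
v _| B = -3*e1 - 17*e2 - 15*e3


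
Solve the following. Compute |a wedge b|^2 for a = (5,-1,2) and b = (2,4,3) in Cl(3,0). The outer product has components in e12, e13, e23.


a wedge b = (a1*b2 - a2*b1)*e12 + (a1*b3 - a3*b1)*e13 + (a2*b3 - a3*b2)*e23
e12 coeff: 5*4 - (-1)*2 = 20 - (-2) = 22
e13 coeff: 5*3 - 2*2 = 15 - 4 = 11
e23 coeff: (-1)*3 - 2*4 = -3 - 8 = -11
|a wedge b|^2 = 22^2 + 11^2 + (-11)^2
= 484 + 121 + 121
= 726


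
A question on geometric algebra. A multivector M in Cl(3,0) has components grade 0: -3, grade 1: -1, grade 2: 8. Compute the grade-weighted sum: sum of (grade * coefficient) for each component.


Grade-weighted sum = sum of grade_k * coefficient_k
0*(-3) = 0
1*(-1) = -1
2*8 = 16
Total = 0 + (-1) + 16 = 15


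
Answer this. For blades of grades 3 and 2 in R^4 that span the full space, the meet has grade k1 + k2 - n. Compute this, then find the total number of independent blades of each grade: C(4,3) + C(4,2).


Meet grade = grade(A) + grade(B) - n
= 3 + 2 - 4 = 1
C(4,3) = 4
C(4,2) = 6
dim_A + dim_B = 4 + 6 = 10


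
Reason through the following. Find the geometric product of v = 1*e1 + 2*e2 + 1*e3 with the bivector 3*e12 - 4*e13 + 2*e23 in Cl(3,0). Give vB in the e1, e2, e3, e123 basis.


vB has grade-1 (vector) and grade-3 (trivector) parts: vB = (v _| B) + (v ^ B).
Vector part <vB>_1:
  e1: -v2*b12 - v3*b13 = -(2)*(3) - (1)*(-4) = -2
  e2: v1*b12 - v3*b23 = (1)*(3) - (1)*(2) = 1
  e3: v1*b13 + v2*b23 = (1)*(-4) + (2)*(2) = 0
Trivector part <vB>_3:
  e123: v1*b23 - v2*b13 + v3*b12 = (1)*(2) - (2)*(-4) + (1)*(3) = 13
vB = -2*e1 + 1*e2 + 0*e3 + 13*e123


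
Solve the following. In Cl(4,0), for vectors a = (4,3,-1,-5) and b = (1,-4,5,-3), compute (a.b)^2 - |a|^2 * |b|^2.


a . b = 4*1 + 3*(-4) + (-1)*5 + (-5)*(-3)
= 4 + (-12) + (-5) + 15 = 2
|a|^2 = 4^2 + 3^2 + (-1)^2 + (-5)^2 = 51
|b|^2 = 1^2 + (-4)^2 + 5^2 + (-3)^2 = 51
(a.b)^2 = 2^2 = 4
|a|^2 * |b|^2 = 51 * 51 = 2601
Result = 4 - 2601 = -2597


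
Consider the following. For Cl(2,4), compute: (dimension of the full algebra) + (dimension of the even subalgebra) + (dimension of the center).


n = 2 + 4 = 6
Total dim = 2^6 = 64
Even subalgebra dim = 2^5 = 32
n is even, so center dim = 1
Sum = 64 + 32 + 1 = 97


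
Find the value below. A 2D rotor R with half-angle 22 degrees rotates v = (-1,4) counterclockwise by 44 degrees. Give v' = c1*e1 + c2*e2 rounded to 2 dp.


Rotor R = cos(22deg) - sin(22deg)*e12
Rotation angle theta = 2 * 22 = 44 degrees
v' = R*v*~R rotates v by theta.
cos(44deg) = 0.7193, sin(44deg) = 0.6947
v'_1 = -1*cos(44deg) - 4*sin(44deg)
= -1*0.7193 - 4*0.6947
= -3.50
v'_2 = -1*sin(44deg) + 4*cos(44deg)
= -1*0.6947 + 4*0.7193
= 2.18
v' = -3.50*e1 + 2.18*e2


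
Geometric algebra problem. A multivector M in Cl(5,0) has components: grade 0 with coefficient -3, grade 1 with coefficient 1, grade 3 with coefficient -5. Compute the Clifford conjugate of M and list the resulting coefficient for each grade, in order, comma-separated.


Clifford conjugate sign for grade k: (-1)^(k(k+1)/2)
Grade 0: (-1)^(0*1/2) = (-1)^0 = 1, coeff -3 -> -3
Grade 1: (-1)^(1*2/2) = (-1)^1 = -1, coeff 1 -> -1
Grade 3: (-1)^(3*4/2) = (-1)^6 = 1, coeff -5 -> -5
Conjugated coefficients: -3, -1, -5


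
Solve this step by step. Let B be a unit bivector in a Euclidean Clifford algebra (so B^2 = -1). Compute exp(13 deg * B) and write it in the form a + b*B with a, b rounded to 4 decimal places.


For a unit bivector B with B^2 = -1, the exponential series gives
e^(theta*B) = cos(theta) + sin(theta)*B (the GA analogue of Euler's formula).
theta = 13 degrees = 0.226893 rad
cos(13 deg) = 0.9744
sin(13 deg) = 0.2250
exp(theta*B) = 0.9744 + 0.2250*B


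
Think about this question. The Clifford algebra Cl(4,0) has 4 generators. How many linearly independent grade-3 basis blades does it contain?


Number of grade-k basis blades in Cl(p,q) with n = p + q is C(n, k).
n = 4 + 0 = 4
C(4, 3) = 4! / (3! * 1!)
= 24 / (6 * 1)
= 4


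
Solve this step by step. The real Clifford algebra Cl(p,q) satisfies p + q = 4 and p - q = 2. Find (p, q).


We need p + q = 4 and p - q = 2.
Adding: 2p = 4 + 2 = 6, so p = 3.
Then q = 4 - 3 = 1.
(p, q) = (3, 1)


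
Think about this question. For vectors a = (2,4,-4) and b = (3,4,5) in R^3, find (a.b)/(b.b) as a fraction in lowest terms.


Projection coefficient = (a . b) / (b . b)
a . b = 2*3 + 4*4 + (-4)*5
= 6 + 16 + (-20) = 2
b . b = 3^2 + 4^2 + 5^2
= 9 + 16 + 25 = 50
Coefficient = 2/50
In lowest terms: 1/25


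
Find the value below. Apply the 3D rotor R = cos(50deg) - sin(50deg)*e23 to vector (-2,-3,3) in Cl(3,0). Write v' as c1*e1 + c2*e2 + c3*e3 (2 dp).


Rotor R = cos(50deg) - sin(50deg)*e23
Rotation angle theta = 2 * 50 = 100 degrees in the e23 plane (e2 -> e3).
The component perpendicular to the plane (e1) is invariant: v'_1 = v1 = -2.00
cos(100deg) = -0.1736, sin(100deg) = 0.9848
v'_2 = v2*cos(theta) - v3*sin(theta) = -3*(-0.1736) - 3*0.9848 = -2.43
v'_3 = v2*sin(theta) + v3*cos(theta) = -3*0.9848 + 3*(-0.1736) = -3.48
v' = -2.00*e1 - 2.43*e2 - 3.48*e3


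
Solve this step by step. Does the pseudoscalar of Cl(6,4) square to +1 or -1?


The pseudoscalar I = e1...e_n (product of all n generators) of Cl(p,q) satisfies I^2 = (-1)^(q + n(n-1)/2).
p = 6, q = 4, n = p + q = 10
n(n-1)/2 = 10 * 9 / 2 = 45
Exponent = q + n(n-1)/2 = 4 + 45 = 49
I^2 = (-1)^49 = -1


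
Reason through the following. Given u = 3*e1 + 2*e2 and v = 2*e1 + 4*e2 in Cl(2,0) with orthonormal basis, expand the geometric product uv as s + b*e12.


Expand: (3*e1 + 2*e2)(2*e1 + 4*e2)
= 3*2*e1e1 + 3*4*e1e2 + 2*2*e2e1 + 2*4*e2e2
Using e1^2 = e2^2 = 1, e2e1 = -e1e2:
Scalar part s = 3*2 + 2*4 = 6 + 8 = 14
Bivector part b = 3*4 - 2*2 = 12 - 4 = 8
uv = 14 + 8*e12


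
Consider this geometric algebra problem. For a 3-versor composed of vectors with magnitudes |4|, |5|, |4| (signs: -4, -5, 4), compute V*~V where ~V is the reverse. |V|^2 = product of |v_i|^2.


Each vector v_i has |v_i|^2 = s_i^2
Squared scales: (-4)^2 = 16, (-5)^2 = 25, 4^2 = 16
|V|^2 = 16 * 25 * 16
= 6400


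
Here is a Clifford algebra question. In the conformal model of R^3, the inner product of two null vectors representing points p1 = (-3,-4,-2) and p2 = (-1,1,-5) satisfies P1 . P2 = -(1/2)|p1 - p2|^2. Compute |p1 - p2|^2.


p1 - p2 = (-2, -5, 3)
|p1 - p2|^2 = (-2)^2 + (-5)^2 + 3^2
= 4 + 25 + 9
= 38


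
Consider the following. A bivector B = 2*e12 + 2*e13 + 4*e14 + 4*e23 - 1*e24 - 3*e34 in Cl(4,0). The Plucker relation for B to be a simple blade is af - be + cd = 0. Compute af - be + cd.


Plucker relation: af - be + cd
a*f = 2*(-3) = -6
b*e = 2*(-1) = -2
c*d = 4*4 = 16
af - be + cd = -6 - (-2) + 16
= 12


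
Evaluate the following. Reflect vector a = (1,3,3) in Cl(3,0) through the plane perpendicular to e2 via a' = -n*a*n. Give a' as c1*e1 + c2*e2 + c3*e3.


Reflection formula: a' = -n*a*n, with n = e2 (unit vector, n^2 = 1).
For reflection through hyperplane perp to e2:
The component along e2 flips sign, others stay.
a = (1, 3, 3)
a' = (1, -3, 3)
a' = 1*e1 - 3*e2 + 3*e3


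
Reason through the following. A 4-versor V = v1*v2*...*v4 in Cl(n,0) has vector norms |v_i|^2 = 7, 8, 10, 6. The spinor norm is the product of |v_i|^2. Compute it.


Spinor norm N(V) = |v1|^2 * |v2|^2 * ... * |v4|^2
= 7 * 8 * 10 * 6
Running product: 7, 56, 560, 3360
N(V) = 3360


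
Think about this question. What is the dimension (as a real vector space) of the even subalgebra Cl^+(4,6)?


Even subalgebra dimension = 2^(n-1)
n = 4 + 6 = 10
2^(10 - 1) = 2^9 = 512
Verification: sum of C(10,k) for even k = 1 + 45 + 210 + 210 + 45 + 1 = 512
Result = 512


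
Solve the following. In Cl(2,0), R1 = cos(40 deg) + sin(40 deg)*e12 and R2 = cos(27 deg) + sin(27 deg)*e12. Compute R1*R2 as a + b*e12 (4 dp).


Same-plane rotors commute and their half-angles add:
R1*R2 = cos(a1 + a2) + sin(a1 + a2)*e12.
a1 + a2 = 40 + 27 = 67 deg
cos(67 deg) = 0.3907
sin(67 deg) = 0.9205
R1*R2 = 0.3907 + 0.9205*e12


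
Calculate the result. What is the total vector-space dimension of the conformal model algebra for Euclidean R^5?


The conformal model of R^5 uses Cl(6,1): the 5 Euclidean generators plus two extra orthogonal generators e+ (e+^2 = +1) and e- (e-^2 = -1), from which the null vectors e0, einf are built.
Number of generators m = 5 + 2 = 7.
dim Cl(p,q) = 2^m = 2^7 = 128


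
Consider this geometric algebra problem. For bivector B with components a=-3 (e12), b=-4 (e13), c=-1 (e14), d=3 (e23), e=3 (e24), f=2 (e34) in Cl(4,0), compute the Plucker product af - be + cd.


Plucker relation: af - be + cd
a*f = (-3)*2 = -6
b*e = (-4)*3 = -12
c*d = (-1)*3 = -3
af - be + cd = -6 - (-12) + (-3)
= 3


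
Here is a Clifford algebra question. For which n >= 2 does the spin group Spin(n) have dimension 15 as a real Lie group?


dim Spin(n) = dim so(n) = n(n-1)/2.
Solve n(n-1)/2 = 15, i.e. n^2 - n - 30 = 0.
Discriminant = 1 + 8*15 = 121
n = (1 + sqrt(121))/2 = (1 + 11)/2 = 6


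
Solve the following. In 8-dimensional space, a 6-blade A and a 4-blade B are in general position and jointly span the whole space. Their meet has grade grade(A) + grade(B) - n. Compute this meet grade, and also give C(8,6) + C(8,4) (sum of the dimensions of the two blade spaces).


Meet grade = grade(A) + grade(B) - n
= 6 + 4 - 8 = 2
C(8,6) = 28
C(8,4) = 70
dim_A + dim_B = 28 + 70 = 98


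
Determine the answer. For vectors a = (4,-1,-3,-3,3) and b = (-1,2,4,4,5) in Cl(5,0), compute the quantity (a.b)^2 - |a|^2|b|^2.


a . b = 4*(-1) + (-1)*2 + (-3)*4 + (-3)*4 + 3*5
= -4 + (-2) + (-12) + (-12) + 15 = -15
|a|^2 = 4^2 + (-1)^2 + (-3)^2 + (-3)^2 + 3^2 = 44
|b|^2 = (-1)^2 + 2^2 + 4^2 + 4^2 + 5^2 = 62
(a.b)^2 = (-15)^2 = 225
|a|^2 * |b|^2 = 44 * 62 = 2728
Result = 225 - 2728 = -2503


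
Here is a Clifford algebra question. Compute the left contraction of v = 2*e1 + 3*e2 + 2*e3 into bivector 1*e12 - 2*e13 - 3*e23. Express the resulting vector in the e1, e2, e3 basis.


Left contraction v _| B = <vB>_1 (grade-1 part of the geometric product vB).
Using e1_|e12 = e2, e2_|e12 = -e1, e1_|e13 = e3, e3_|e13 = -e1, e2_|e23 = e3, e3_|e23 = -e2:
e1 coeff: -v2*b12 - v3*b13 = -(3)*(1) - (2)*(-2) = 1
e2 coeff: v1*b12 - v3*b23 = (2)*(1) - (2)*(-3) = 8
e3 coeff: v1*b13 + v2*b23 = (2)*(-2) + (3)*(-3) = -13
v _| B = 1*e1 + 8*e2 - 13*e3


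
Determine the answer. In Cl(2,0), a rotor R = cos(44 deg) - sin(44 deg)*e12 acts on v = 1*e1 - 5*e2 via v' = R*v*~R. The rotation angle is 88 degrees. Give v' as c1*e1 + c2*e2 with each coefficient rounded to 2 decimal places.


Rotor R = cos(44deg) - sin(44deg)*e12
Rotation angle theta = 2 * 44 = 88 degrees
v' = R*v*~R rotates v by theta.
cos(88deg) = 0.0349, sin(88deg) = 0.9994
v'_1 = 1*cos(88deg) - (-5)*sin(88deg)
= 1*0.0349 - (-5)*0.9994
= 5.03
v'_2 = 1*sin(88deg) + (-5)*cos(88deg)
= 1*0.9994 + (-5)*0.0349
= 0.82
v' = 5.03*e1 + 0.82*e2


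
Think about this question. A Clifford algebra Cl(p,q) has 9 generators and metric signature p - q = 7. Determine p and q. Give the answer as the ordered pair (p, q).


We need p + q = 9 and p - q = 7.
Adding: 2p = 9 + 7 = 16, so p = 8.
Then q = 9 - 8 = 1.
(p, q) = (8, 1)


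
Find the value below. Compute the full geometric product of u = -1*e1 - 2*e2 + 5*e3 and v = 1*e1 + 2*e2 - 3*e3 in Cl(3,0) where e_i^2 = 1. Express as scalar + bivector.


In Cl(3,0): e_i^2 = 1, e_ie_j = -e_je_i for i != j.
Scalar part = u . v = (-1)*1 + (-2)*2 + 5*(-3)
= -1 + (-4) + (-15) = -20
e12 coeff = (-1)*2 - (-2)*1 = -2 - (-2) = 0
e13 coeff = (-1)*(-3) - 5*1 = 3 - 5 = -2
e23 coeff = (-2)*(-3) - 5*2 = 6 - 10 = -4
uv = -20 + 0*e12 - 2*e13 - 4*e23


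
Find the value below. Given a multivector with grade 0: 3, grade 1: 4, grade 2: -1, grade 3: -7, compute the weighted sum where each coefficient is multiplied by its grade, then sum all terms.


Grade-weighted sum = sum of grade_k * coefficient_k
0*3 = 0
1*4 = 4
2*(-1) = -2
3*(-7) = -21
Total = 0 + 4 + (-2) + (-21) = -19


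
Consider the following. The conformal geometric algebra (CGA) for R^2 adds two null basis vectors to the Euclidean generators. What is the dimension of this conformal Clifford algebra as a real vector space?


The conformal model of R^2 uses Cl(3,1): the 2 Euclidean generators plus two extra orthogonal generators e+ (e+^2 = +1) and e- (e-^2 = -1), from which the null vectors e0, einf are built.
Number of generators m = 2 + 2 = 4.
dim Cl(p,q) = 2^m = 2^4 = 16


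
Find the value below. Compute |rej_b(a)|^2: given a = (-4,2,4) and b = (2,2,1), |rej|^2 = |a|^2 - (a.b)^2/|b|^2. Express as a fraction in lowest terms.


|a|^2 = (-4)^2 + 2^2 + 4^2 = 36
|b|^2 = 2^2 + 2^2 + 1^2 = 9
a . b = (-4)*2 + 2*2 + 4*1 = 0
(a.b)^2 = 0^2 = 0
|rej|^2 = 36 - 0/9
= (324 - 0)/9
= 324/9
In lowest terms: 36/1


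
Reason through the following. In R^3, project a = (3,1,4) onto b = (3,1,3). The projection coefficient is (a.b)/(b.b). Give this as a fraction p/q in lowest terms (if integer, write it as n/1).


Projection coefficient = (a . b) / (b . b)
a . b = 3*3 + 1*1 + 4*3
= 9 + 1 + 12 = 22
b . b = 3^2 + 1^2 + 3^2
= 9 + 1 + 9 = 19
Coefficient = 22/19
In lowest terms: 22/19


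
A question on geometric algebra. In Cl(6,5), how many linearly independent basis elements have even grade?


Even subalgebra dimension = 2^(n-1)
n = 6 + 5 = 11
2^(11 - 1) = 2^10 = 1024
Verification: sum of C(11,k) for even k = 1 + 55 + 330 + 462 + 165 + 11 = 1024
Result = 1024


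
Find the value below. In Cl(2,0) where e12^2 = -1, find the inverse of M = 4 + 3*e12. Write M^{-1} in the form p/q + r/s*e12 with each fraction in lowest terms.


M = 4 + 3*e12, where e12^2 = -1.
Since M commutes with its reverse ~M = a - b*e12, M * ~M = a^2 - b^2*e12^2 = a^2 + b^2.
So M^{-1} = ~M / (a^2 + b^2) = (a - b*e12)/(a^2 + b^2).
a^2 + b^2 = 16 + 9 = 25
Scalar part = 4/25 = 4/25
Bivector coeff = -3/25 = -3/25
M^{-1} = 4/25 - 3/25*e12


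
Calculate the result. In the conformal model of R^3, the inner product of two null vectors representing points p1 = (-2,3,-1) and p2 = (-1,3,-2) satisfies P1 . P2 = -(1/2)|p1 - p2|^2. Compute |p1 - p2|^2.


p1 - p2 = (-1, 0, 1)
|p1 - p2|^2 = (-1)^2 + 0^2 + 1^2
= 1 + 0 + 1
= 2


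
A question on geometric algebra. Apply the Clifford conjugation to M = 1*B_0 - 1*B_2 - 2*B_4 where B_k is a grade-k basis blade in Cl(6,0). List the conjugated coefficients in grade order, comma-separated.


Clifford conjugate sign for grade k: (-1)^(k(k+1)/2)
Grade 0: (-1)^(0*1/2) = (-1)^0 = 1, coeff 1 -> 1
Grade 2: (-1)^(2*3/2) = (-1)^3 = -1, coeff -1 -> 1
Grade 4: (-1)^(4*5/2) = (-1)^10 = 1, coeff -2 -> -2
Conjugated coefficients: 1, 1, -2


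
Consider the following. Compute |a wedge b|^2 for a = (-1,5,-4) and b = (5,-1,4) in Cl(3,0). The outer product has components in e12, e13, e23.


a wedge b = (a1*b2 - a2*b1)*e12 + (a1*b3 - a3*b1)*e13 + (a2*b3 - a3*b2)*e23
e12 coeff: (-1)*(-1) - 5*5 = 1 - 25 = -24
e13 coeff: (-1)*4 - (-4)*5 = -4 - (-20) = 16
e23 coeff: 5*4 - (-4)*(-1) = 20 - 4 = 16
|a wedge b|^2 = (-24)^2 + 16^2 + 16^2
= 576 + 256 + 256
= 1088
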